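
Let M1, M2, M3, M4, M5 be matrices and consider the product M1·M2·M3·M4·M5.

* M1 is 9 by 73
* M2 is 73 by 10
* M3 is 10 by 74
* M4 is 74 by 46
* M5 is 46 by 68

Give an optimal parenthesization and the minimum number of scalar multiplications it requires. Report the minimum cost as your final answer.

Adjacent pairs: M1M2 = 9·73·10 = 6570; M2M3 = 73·10·74 = 54020; M3M4 = 10·74·46 = 34040; M4M5 = 74·46·68 = 231472.
Length 3: M1..M3: k=1: 0+54020+9·73·74=102638; k=2: 6570+0+9·10·74=13230 → min 13230 | M2..M4: k=2: 0+34040+73·10·46=67620; k=3: 54020+0+73·74·46=302512 → min 67620 | M3..M5: k=3: 0+231472+10·74·68=281792; k=4: 34040+0+10·46·68=65320 → min 65320.
Length 4: M1..M4: k=1: 0+67620+9·73·46=97842; k=2: 6570+34040+9·10·46=44750; k=3: 13230+0+9·74·46=43866 → min 43866 | M2..M5: k=2: 0+65320+73·10·68=114960; k=3: 54020+231472+73·74·68=652828; k=4: 67620+0+73·46·68=295964 → min 114960.
Length 5: M1..M5: k=1: 0+114960+9·73·68=159636; k=2: 6570+65320+9·10·68=78010; k=3: 13230+231472+9·74·68=289990; k=4: 43866+0+9·46·68=72018 → min 72018.
Optimal parenthesization: ((((M1·M2)·M3)·M4)·M5) with cost 72018.

72018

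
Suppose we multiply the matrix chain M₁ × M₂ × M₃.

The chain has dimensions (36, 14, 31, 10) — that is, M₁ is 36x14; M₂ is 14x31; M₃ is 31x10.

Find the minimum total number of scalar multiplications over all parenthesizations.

Order (M₁ × (M₂ × M₃)): (M₂ × M₃): 14×31 by 31×10 → 14×10, cost 14·31·10 = 4340; (M₁ × (M₂ × M₃)): 36×14 by 14×10 → 36×10, cost 36·14·10 = 5040; cumulative 9380. Total 9380.
Order ((M₁ × M₂) × M₃): (M₁ × M₂): 36×14 by 14×31 → 36×31, cost 36·14·31 = 15624; ((M₁ × M₂) × M₃): 36×31 by 31×10 → 36×10, cost 36·31·10 = 11160; cumulative 26784. Total 26784.
Minimum: 9380.

9380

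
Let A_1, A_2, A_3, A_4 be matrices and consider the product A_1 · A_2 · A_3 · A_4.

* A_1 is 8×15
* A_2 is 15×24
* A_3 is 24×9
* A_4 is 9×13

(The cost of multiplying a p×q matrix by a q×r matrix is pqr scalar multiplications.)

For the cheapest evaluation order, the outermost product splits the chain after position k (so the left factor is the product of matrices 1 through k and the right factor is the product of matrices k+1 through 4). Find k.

3

Adjacent pairs: A_1A_2 = 8·15·24 = 2880; A_2A_3 = 15·24·9 = 3240; A_3A_4 = 24·9·13 = 2808.
Length 3: A_1..A_3: k=1: 0+3240+8·15·9=4320; k=2: 2880+0+8·24·9=4608 → min 4320 | A_2..A_4: k=2: 0+2808+15·24·13=7488; k=3: 3240+0+15·9·13=4995 → min 4995.
Top-level splits: k=1: (A_1..A_1)·(A_2..A_4) → 0+4995+8·15·13 = 6555; k=2: (A_1..A_2)·(A_3..A_4) → 2880+2808+8·24·13 = 8184; k=3: (A_1..A_3)·(A_4..A_4) → 4320+0+8·9·13 = 5256.
Best split is after A_3, i.e. k = 3.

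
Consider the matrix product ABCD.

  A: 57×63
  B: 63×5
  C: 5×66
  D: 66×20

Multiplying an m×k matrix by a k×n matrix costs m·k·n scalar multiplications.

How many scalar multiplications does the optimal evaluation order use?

Adjacent pairs: AB = 57·63·5 = 17955; BC = 63·5·66 = 20790; CD = 5·66·20 = 6600.
Length 3: A..C: k=1: 0+20790+57·63·66=257796; k=2: 17955+0+57·5·66=36765 → min 36765 | B..D: k=2: 0+6600+63·5·20=12900; k=3: 20790+0+63·66·20=103950 → min 12900.
Length 4: A..D: k=1: 0+12900+57·63·20=84720; k=2: 17955+6600+57·5·20=30255; k=3: 36765+0+57·66·20=112005 → min 30255.
Optimal order: ((AB)(CD)) with cost 30255.

30255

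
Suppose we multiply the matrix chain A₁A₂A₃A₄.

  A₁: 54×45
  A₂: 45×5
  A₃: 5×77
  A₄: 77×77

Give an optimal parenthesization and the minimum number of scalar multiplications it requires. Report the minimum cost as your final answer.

Adjacent pairs: A₁A₂ = 54·45·5 = 12150; A₂A₃ = 45·5·77 = 17325; A₃A₄ = 5·77·77 = 29645.
Length 3: A₁..A₃: k=1: 0+17325+54·45·77=204435; k=2: 12150+0+54·5·77=32940 → min 32940 | A₂..A₄: k=2: 0+29645+45·5·77=46970; k=3: 17325+0+45·77·77=284130 → min 46970.
Length 4: A₁..A₄: k=1: 0+46970+54·45·77=234080; k=2: 12150+29645+54·5·77=62585; k=3: 32940+0+54·77·77=353106 → min 62585.
Optimal parenthesization: ((A₁A₂)(A₃A₄)) with cost 62585.

62585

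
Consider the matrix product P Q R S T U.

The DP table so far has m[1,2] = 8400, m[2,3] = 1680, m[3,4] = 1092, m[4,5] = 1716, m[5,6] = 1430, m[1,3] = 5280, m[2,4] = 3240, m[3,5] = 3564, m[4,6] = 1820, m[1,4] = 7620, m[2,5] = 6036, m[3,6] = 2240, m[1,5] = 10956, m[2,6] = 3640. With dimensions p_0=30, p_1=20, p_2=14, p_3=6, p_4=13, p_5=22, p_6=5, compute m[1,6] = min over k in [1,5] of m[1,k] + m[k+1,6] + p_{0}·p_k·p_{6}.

m[1,6] = min over k∈[1,5] of m[1,k]+m[k+1,6]+p_{0}·p_k·p_{6}.
k=1: 0 + 3640 + 30·20·5 = 6640; k=2: 8400 + 2240 + 30·14·5 = 12740; k=3: 5280 + 1820 + 30·6·5 = 8000; k=4: 7620 + 1430 + 30·13·5 = 11000; k=5: 10956 + 0 + 30·22·5 = 14256.
Minimum: 6640 at k=1.

6640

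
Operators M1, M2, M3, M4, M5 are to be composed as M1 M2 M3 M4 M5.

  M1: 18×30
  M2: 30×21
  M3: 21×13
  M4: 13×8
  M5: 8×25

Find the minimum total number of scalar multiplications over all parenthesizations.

Adjacent pairs: M1M2 = 18·30·21 = 11340; M2M3 = 30·21·13 = 8190; M3M4 = 21·13·8 = 2184; M4M5 = 13·8·25 = 2600.
Length 3: M1..M3: k=1: 0+8190+18·30·13=15210; k=2: 11340+0+18·21·13=16254 → min 15210 | M2..M4: k=2: 0+2184+30·21·8=7224; k=3: 8190+0+30·13·8=11310 → min 7224 | M3..M5: k=3: 0+2600+21·13·25=9425; k=4: 2184+0+21·8·25=6384 → min 6384.
Length 4: M1..M4: k=1: 0+7224+18·30·8=11544; k=2: 11340+2184+18·21·8=16548; k=3: 15210+0+18·13·8=17082 → min 11544 | M2..M5: k=2: 0+6384+30·21·25=22134; k=3: 8190+2600+30·13·25=20540; k=4: 7224+0+30·8·25=13224 → min 13224.
Length 5: M1..M5: k=1: 0+13224+18·30·25=26724; k=2: 11340+6384+18·21·25=27174; k=3: 15210+2600+18·13·25=23660; k=4: 11544+0+18·8·25=15144 → min 15144.
Optimal order: ((M1 (M2 (M3 M4))) M5) with cost 15144.

15144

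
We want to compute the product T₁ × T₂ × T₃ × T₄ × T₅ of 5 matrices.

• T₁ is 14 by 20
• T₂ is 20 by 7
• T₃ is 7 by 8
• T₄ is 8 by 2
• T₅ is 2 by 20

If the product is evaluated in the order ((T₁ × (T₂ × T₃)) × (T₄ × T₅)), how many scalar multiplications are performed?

5920

(T₂ × T₃): 20×7 by 7×8 → 20×8, cost 20·7·8 = 1120
(T₁ × (T₂ × T₃)): 14×20 by 20×8 → 14×8, cost 14·20·8 = 2240; cumulative 3360
(T₄ × T₅): 8×2 by 2×20 → 8×20, cost 8·2·20 = 320
((T₁ × (T₂ × T₃)) × (T₄ × T₅)): 14×8 by 8×20 → 14×20, cost 14·8·20 = 2240; cumulative 5920
Total: 5920 scalar multiplications.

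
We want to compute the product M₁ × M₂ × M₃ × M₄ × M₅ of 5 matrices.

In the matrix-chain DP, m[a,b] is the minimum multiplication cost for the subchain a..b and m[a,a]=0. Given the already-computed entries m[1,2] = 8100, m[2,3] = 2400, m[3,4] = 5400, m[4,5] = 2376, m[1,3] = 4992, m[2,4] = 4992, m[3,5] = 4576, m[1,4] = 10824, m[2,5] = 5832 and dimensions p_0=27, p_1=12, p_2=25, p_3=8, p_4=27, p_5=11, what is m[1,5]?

9396

m[1,5] = min over k∈[1,4] of m[1,k]+m[k+1,5]+p_{0}·p_k·p_{5}.
k=1: 0 + 5832 + 27·12·11 = 9396; k=2: 8100 + 4576 + 27·25·11 = 20101; k=3: 4992 + 2376 + 27·8·11 = 9744; k=4: 10824 + 0 + 27·27·11 = 18843.
Minimum: 9396 at k=1.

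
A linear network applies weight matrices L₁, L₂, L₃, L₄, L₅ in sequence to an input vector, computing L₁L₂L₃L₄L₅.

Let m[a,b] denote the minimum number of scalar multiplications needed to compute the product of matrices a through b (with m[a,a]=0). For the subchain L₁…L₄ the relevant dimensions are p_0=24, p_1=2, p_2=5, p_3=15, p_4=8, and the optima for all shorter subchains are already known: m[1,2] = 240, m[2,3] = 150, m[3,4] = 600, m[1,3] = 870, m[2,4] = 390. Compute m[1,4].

m[1,4] = min over k∈[1,3] of m[1,k]+m[k+1,4]+p_{0}·p_k·p_{4}.
k=1: 0 + 390 + 24·2·8 = 774; k=2: 240 + 600 + 24·5·8 = 1800; k=3: 870 + 0 + 24·15·8 = 3750.
Minimum: 774 at k=1.

774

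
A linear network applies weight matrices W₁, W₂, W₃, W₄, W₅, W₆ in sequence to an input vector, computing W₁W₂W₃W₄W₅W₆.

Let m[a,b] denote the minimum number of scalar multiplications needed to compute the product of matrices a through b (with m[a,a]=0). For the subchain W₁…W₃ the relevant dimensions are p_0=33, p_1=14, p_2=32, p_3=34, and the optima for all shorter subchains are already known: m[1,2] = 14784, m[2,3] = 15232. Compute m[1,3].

m[1,3] = min over k∈[1,2] of m[1,k]+m[k+1,3]+p_{0}·p_k·p_{3}.
k=1: 0 + 15232 + 33·14·34 = 30940; k=2: 14784 + 0 + 33·32·34 = 50688.
Minimum: 30940 at k=1.

30940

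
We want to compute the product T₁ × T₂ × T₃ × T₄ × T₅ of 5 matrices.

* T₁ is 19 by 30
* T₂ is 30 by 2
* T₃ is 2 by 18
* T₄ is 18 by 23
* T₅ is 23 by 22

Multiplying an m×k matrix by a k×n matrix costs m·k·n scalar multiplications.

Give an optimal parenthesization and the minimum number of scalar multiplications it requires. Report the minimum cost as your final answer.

Adjacent pairs: T₁T₂ = 19·30·2 = 1140; T₂T₃ = 30·2·18 = 1080; T₃T₄ = 2·18·23 = 828; T₄T₅ = 18·23·22 = 9108.
Length 3: T₁..T₃: k=1: 0+1080+19·30·18=11340; k=2: 1140+0+19·2·18=1824 → min 1824 | T₂..T₄: k=2: 0+828+30·2·23=2208; k=3: 1080+0+30·18·23=13500 → min 2208 | T₃..T₅: k=3: 0+9108+2·18·22=9900; k=4: 828+0+2·23·22=1840 → min 1840.
Length 4: T₁..T₄: k=1: 0+2208+19·30·23=15318; k=2: 1140+828+19·2·23=2842; k=3: 1824+0+19·18·23=9690 → min 2842 | T₂..T₅: k=2: 0+1840+30·2·22=3160; k=3: 1080+9108+30·18·22=22068; k=4: 2208+0+30·23·22=17388 → min 3160.
Length 5: T₁..T₅: k=1: 0+3160+19·30·22=15700; k=2: 1140+1840+19·2·22=3816; k=3: 1824+9108+19·18·22=18456; k=4: 2842+0+19·23·22=12456 → min 3816.
Optimal parenthesization: ((T₁ × T₂) × ((T₃ × T₄) × T₅)) with cost 3816.

3816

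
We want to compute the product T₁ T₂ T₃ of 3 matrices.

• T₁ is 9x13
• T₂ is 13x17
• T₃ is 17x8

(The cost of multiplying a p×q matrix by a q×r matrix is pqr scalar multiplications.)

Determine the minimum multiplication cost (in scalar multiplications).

2704

Order (T₁ (T₂ T₃)): (T₂ T₃): 13×17 by 17×8 → 13×8, cost 13·17·8 = 1768; (T₁ (T₂ T₃)): 9×13 by 13×8 → 9×8, cost 9·13·8 = 936; cumulative 2704. Total 2704.
Order ((T₁ T₂) T₃): (T₁ T₂): 9×13 by 13×17 → 9×17, cost 9·13·17 = 1989; ((T₁ T₂) T₃): 9×17 by 17×8 → 9×8, cost 9·17·8 = 1224; cumulative 3213. Total 3213.
Minimum: 2704.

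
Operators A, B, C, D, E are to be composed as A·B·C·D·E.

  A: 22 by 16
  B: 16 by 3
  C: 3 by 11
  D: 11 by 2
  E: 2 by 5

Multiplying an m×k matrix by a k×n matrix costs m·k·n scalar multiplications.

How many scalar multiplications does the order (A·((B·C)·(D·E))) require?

(B·C): 16×3 by 3×11 → 16×11, cost 16·3·11 = 528
(D·E): 11×2 by 2×5 → 11×5, cost 11·2·5 = 110
((B·C)·(D·E)): 16×11 by 11×5 → 16×5, cost 16·11·5 = 880; cumulative 1518
(A·((B·C)·(D·E))): 22×16 by 16×5 → 22×5, cost 22·16·5 = 1760; cumulative 3278
Total: 3278 scalar multiplications.

3278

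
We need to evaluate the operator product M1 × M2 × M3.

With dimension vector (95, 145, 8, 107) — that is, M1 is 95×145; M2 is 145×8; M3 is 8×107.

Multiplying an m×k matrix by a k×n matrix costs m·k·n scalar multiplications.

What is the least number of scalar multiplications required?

191520

Order (M1 × (M2 × M3)): (M2 × M3): 145×8 by 8×107 → 145×107, cost 145·8·107 = 124120; (M1 × (M2 × M3)): 95×145 by 145×107 → 95×107, cost 95·145·107 = 1473925; cumulative 1598045. Total 1598045.
Order ((M1 × M2) × M3): (M1 × M2): 95×145 by 145×8 → 95×8, cost 95·145·8 = 110200; ((M1 × M2) × M3): 95×8 by 8×107 → 95×107, cost 95·8·107 = 81320; cumulative 191520. Total 191520.
Minimum: 191520.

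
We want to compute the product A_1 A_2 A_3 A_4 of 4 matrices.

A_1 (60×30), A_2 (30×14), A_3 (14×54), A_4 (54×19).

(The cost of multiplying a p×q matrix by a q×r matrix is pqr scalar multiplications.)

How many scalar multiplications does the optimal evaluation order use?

55524

Adjacent pairs: A_1A_2 = 60·30·14 = 25200; A_2A_3 = 30·14·54 = 22680; A_3A_4 = 14·54·19 = 14364.
Length 3: A_1..A_3: k=1: 0+22680+60·30·54=119880; k=2: 25200+0+60·14·54=70560 → min 70560 | A_2..A_4: k=2: 0+14364+30·14·19=22344; k=3: 22680+0+30·54·19=53460 → min 22344.
Length 4: A_1..A_4: k=1: 0+22344+60·30·19=56544; k=2: 25200+14364+60·14·19=55524; k=3: 70560+0+60·54·19=132120 → min 55524.
Optimal order: ((A_1 A_2) (A_3 A_4)) with cost 55524.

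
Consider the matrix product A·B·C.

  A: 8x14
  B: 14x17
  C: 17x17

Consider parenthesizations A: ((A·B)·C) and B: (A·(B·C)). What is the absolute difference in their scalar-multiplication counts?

1734

Order A = ((A·B)·C): (A·B): 8×14 by 14×17 → 8×17, cost 8·14·17 = 1904; ((A·B)·C): 8×17 by 17×17 → 8×17, cost 8·17·17 = 2312; cumulative 4216. Total 4216.
Order B = (A·(B·C)): (B·C): 14×17 by 17×17 → 14×17, cost 14·17·17 = 4046; (A·(B·C)): 8×14 by 14×17 → 8×17, cost 8·14·17 = 1904; cumulative 5950. Total 5950.
Difference: |4216 − 5950| = 1734.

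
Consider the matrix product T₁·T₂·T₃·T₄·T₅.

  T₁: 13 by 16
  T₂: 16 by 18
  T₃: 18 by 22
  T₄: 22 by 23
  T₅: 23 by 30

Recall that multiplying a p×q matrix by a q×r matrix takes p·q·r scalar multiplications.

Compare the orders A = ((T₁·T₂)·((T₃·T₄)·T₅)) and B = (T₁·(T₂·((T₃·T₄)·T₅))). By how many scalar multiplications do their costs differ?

4116

Order A = ((T₁·T₂)·((T₃·T₄)·T₅)): (T₁·T₂): 13×16 by 16×18 → 13×18, cost 13·16·18 = 3744; (T₃·T₄): 18×22 by 22×23 → 18×23, cost 18·22·23 = 9108; ((T₃·T₄)·T₅): 18×23 by 23×30 → 18×30, cost 18·23·30 = 12420; cumulative 21528; ((T₁·T₂)·((T₃·T₄)·T₅)): 13×18 by 18×30 → 13×30, cost 13·18·30 = 7020; cumulative 32292. Total 32292.
Order B = (T₁·(T₂·((T₃·T₄)·T₅))): (T₃·T₄): 18×22 by 22×23 → 18×23, cost 18·22·23 = 9108; ((T₃·T₄)·T₅): 18×23 by 23×30 → 18×30, cost 18·23·30 = 12420; cumulative 21528; (T₂·((T₃·T₄)·T₅)): 16×18 by 18×30 → 16×30, cost 16·18·30 = 8640; cumulative 30168; (T₁·(T₂·((T₃·T₄)·T₅))): 13×16 by 16×30 → 13×30, cost 13·16·30 = 6240; cumulative 36408. Total 36408.
Difference: |32292 − 36408| = 4116.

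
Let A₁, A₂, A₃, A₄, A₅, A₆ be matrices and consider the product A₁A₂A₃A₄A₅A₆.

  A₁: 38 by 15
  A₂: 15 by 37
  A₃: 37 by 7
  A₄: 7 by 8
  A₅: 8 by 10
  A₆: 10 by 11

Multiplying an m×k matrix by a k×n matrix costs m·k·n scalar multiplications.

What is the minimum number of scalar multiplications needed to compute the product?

12131

Adjacent pairs: A₁A₂ = 38·15·37 = 21090; A₂A₃ = 15·37·7 = 3885; A₃A₄ = 37·7·8 = 2072; A₄A₅ = 7·8·10 = 560; A₅A₆ = 8·10·11 = 880.
Length 3: A₁..A₃: k=1: 0+3885+38·15·7=7875; k=2: 21090+0+38·37·7=30932 → min 7875 | A₂..A₄: k=2: 0+2072+15·37·8=6512; k=3: 3885+0+15·7·8=4725 → min 4725 | A₃..A₅: k=3: 0+560+37·7·10=3150; k=4: 2072+0+37·8·10=5032 → min 3150 | A₄..A₆: k=4: 0+880+7·8·11=1496; k=5: 560+0+7·10·11=1330 → min 1330.
Length 4: A₁..A₄: k=1: 0+4725+38·15·8=9285; k=2: 21090+2072+38·37·8=34410; k=3: 7875+0+38·7·8=10003 → min 9285 | A₂..A₅: k=2: 0+3150+15·37·10=8700; k=3: 3885+560+15·7·10=5495; k=4: 4725+0+15·8·10=5925 → min 5495 | A₃..A₆: k=3: 0+1330+37·7·11=4179; k=4: 2072+880+37·8·11=6208; k=5: 3150+0+37·10·11=7220 → min 4179.
Length 5: A₁..A₅: k=1: 0+5495+38·15·10=11195; k=2: 21090+3150+38·37·10=38300; k=3: 7875+560+38·7·10=11095; k=4: 9285+0+38·8·10=12325 → min 11095 | A₂..A₆: k=2: 0+4179+15·37·11=10284; k=3: 3885+1330+15·7·11=6370; k=4: 4725+880+15·8·11=6925; k=5: 5495+0+15·10·11=7145 → min 6370.
Length 6: A₁..A₆: k=1: 0+6370+38·15·11=12640; k=2: 21090+4179+38·37·11=40735; k=3: 7875+1330+38·7·11=12131; k=4: 9285+880+38·8·11=13509; k=5: 11095+0+38·10·11=15275 → min 12131.
Optimal order: ((A₁(A₂A₃))((A₄A₅)A₆)) with cost 12131.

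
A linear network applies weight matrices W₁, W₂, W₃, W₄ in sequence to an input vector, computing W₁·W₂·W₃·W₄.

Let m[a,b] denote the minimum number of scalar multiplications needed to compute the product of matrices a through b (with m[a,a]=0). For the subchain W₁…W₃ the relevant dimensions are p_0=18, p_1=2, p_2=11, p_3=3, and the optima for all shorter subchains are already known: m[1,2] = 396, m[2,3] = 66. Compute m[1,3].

174

m[1,3] = min over k∈[1,2] of m[1,k]+m[k+1,3]+p_{0}·p_k·p_{3}.
k=1: 0 + 66 + 18·2·3 = 174; k=2: 396 + 0 + 18·11·3 = 990.
Minimum: 174 at k=1.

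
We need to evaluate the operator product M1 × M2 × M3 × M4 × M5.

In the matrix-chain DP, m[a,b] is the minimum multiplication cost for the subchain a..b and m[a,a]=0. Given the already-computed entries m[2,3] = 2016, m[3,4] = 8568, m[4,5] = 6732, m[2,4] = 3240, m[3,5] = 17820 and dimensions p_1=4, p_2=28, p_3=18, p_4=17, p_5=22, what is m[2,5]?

m[2,5] = min over k∈[2,4] of m[2,k]+m[k+1,5]+p_{1}·p_k·p_{5}.
k=2: 0 + 17820 + 4·28·22 = 20284; k=3: 2016 + 6732 + 4·18·22 = 10332; k=4: 3240 + 0 + 4·17·22 = 4736.
Minimum: 4736 at k=4.

4736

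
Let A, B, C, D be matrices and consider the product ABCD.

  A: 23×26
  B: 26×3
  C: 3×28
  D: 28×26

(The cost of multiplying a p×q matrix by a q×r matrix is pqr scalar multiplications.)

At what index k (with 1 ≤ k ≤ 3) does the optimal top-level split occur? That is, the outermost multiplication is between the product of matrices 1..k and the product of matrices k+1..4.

Adjacent pairs: AB = 23·26·3 = 1794; BC = 26·3·28 = 2184; CD = 3·28·26 = 2184.
Length 3: A..C: k=1: 0+2184+23·26·28=18928; k=2: 1794+0+23·3·28=3726 → min 3726 | B..D: k=2: 0+2184+26·3·26=4212; k=3: 2184+0+26·28·26=21112 → min 4212.
Top-level splits: k=1: (A..A)·(B..D) → 0+4212+23·26·26 = 19760; k=2: (A..B)·(C..D) → 1794+2184+23·3·26 = 5772; k=3: (A..C)·(D..D) → 3726+0+23·28·26 = 20470.
Best split is after B, i.e. k = 2.

2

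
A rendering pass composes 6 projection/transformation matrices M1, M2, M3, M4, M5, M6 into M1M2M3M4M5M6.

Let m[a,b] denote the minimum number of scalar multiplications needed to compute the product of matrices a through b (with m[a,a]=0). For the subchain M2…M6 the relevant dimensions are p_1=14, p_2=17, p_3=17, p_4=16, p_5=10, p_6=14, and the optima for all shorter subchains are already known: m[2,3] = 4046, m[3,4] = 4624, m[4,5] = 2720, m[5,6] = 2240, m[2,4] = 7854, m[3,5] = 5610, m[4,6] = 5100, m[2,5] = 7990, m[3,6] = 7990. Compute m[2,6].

9950

m[2,6] = min over k∈[2,5] of m[2,k]+m[k+1,6]+p_{1}·p_k·p_{6}.
k=2: 0 + 7990 + 14·17·14 = 11322; k=3: 4046 + 5100 + 14·17·14 = 12478; k=4: 7854 + 2240 + 14·16·14 = 13230; k=5: 7990 + 0 + 14·10·14 = 9950.
Minimum: 9950 at k=5.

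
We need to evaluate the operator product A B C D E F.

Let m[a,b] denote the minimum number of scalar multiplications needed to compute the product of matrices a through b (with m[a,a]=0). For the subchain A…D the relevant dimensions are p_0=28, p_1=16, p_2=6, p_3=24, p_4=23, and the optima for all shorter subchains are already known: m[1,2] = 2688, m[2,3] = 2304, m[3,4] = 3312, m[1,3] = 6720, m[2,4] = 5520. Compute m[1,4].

9864

m[1,4] = min over k∈[1,3] of m[1,k]+m[k+1,4]+p_{0}·p_k·p_{4}.
k=1: 0 + 5520 + 28·16·23 = 15824; k=2: 2688 + 3312 + 28·6·23 = 9864; k=3: 6720 + 0 + 28·24·23 = 22176.
Minimum: 9864 at k=2.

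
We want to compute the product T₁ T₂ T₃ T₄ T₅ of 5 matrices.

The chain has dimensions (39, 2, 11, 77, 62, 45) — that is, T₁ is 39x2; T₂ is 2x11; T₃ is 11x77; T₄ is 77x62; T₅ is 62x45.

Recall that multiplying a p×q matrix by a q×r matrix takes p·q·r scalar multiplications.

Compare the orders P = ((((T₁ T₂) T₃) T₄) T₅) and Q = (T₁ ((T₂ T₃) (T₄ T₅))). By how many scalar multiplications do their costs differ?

101923

Order P = ((((T₁ T₂) T₃) T₄) T₅): (T₁ T₂): 39×2 by 2×11 → 39×11, cost 39·2·11 = 858; ((T₁ T₂) T₃): 39×11 by 11×77 → 39×77, cost 39·11·77 = 33033; cumulative 33891; (((T₁ T₂) T₃) T₄): 39×77 by 77×62 → 39×62, cost 39·77·62 = 186186; cumulative 220077; ((((T₁ T₂) T₃) T₄) T₅): 39×62 by 62×45 → 39×45, cost 39·62·45 = 108810; cumulative 328887. Total 328887.
Order Q = (T₁ ((T₂ T₃) (T₄ T₅))): (T₂ T₃): 2×11 by 11×77 → 2×77, cost 2·11·77 = 1694; (T₄ T₅): 77×62 by 62×45 → 77×45, cost 77·62·45 = 214830; ((T₂ T₃) (T₄ T₅)): 2×77 by 77×45 → 2×45, cost 2·77·45 = 6930; cumulative 223454; (T₁ ((T₂ T₃) (T₄ T₅))): 39×2 by 2×45 → 39×45, cost 39·2·45 = 3510; cumulative 226964. Total 226964.
Difference: |328887 − 226964| = 101923.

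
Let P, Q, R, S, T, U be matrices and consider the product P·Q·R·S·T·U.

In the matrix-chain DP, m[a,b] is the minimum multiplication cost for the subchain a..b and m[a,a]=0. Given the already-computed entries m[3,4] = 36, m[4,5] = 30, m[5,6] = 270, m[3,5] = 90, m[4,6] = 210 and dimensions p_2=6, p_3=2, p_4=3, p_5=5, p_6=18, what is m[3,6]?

m[3,6] = min over k∈[3,5] of m[3,k]+m[k+1,6]+p_{2}·p_k·p_{6}.
k=3: 0 + 210 + 6·2·18 = 426; k=4: 36 + 270 + 6·3·18 = 630; k=5: 90 + 0 + 6·5·18 = 630.
Minimum: 426 at k=3.

426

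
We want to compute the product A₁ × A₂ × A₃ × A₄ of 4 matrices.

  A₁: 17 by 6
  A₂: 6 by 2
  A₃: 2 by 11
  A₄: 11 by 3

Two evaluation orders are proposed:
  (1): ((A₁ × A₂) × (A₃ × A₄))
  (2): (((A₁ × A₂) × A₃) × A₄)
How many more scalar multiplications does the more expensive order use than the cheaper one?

767

Order (1) = ((A₁ × A₂) × (A₃ × A₄)): (A₁ × A₂): 17×6 by 6×2 → 17×2, cost 17·6·2 = 204; (A₃ × A₄): 2×11 by 11×3 → 2×3, cost 2·11·3 = 66; ((A₁ × A₂) × (A₃ × A₄)): 17×2 by 2×3 → 17×3, cost 17·2·3 = 102; cumulative 372. Total 372.
Order (2) = (((A₁ × A₂) × A₃) × A₄): (A₁ × A₂): 17×6 by 6×2 → 17×2, cost 17·6·2 = 204; ((A₁ × A₂) × A₃): 17×2 by 2×11 → 17×11, cost 17·2·11 = 374; cumulative 578; (((A₁ × A₂) × A₃) × A₄): 17×11 by 11×3 → 17×3, cost 17·11·3 = 561; cumulative 1139. Total 1139.
Difference: |372 − 1139| = 767.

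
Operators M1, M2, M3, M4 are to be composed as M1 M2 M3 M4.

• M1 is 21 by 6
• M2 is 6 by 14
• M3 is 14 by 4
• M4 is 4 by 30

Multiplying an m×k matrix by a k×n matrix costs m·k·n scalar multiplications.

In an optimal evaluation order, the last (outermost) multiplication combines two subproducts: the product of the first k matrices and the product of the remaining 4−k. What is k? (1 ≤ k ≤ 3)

Adjacent pairs: M1M2 = 21·6·14 = 1764; M2M3 = 6·14·4 = 336; M3M4 = 14·4·30 = 1680.
Length 3: M1..M3: k=1: 0+336+21·6·4=840; k=2: 1764+0+21·14·4=2940 → min 840 | M2..M4: k=2: 0+1680+6·14·30=4200; k=3: 336+0+6·4·30=1056 → min 1056.
Top-level splits: k=1: (M1..M1)·(M2..M4) → 0+1056+21·6·30 = 4836; k=2: (M1..M2)·(M3..M4) → 1764+1680+21·14·30 = 12264; k=3: (M1..M3)·(M4..M4) → 840+0+21·4·30 = 3360.
Best split is after M3, i.e. k = 3.

3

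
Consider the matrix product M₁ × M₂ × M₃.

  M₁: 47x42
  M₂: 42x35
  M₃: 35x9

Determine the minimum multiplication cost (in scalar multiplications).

30996

Order (M₁ × (M₂ × M₃)): (M₂ × M₃): 42×35 by 35×9 → 42×9, cost 42·35·9 = 13230; (M₁ × (M₂ × M₃)): 47×42 by 42×9 → 47×9, cost 47·42·9 = 17766; cumulative 30996. Total 30996.
Order ((M₁ × M₂) × M₃): (M₁ × M₂): 47×42 by 42×35 → 47×35, cost 47·42·35 = 69090; ((M₁ × M₂) × M₃): 47×35 by 35×9 → 47×9, cost 47·35·9 = 14805; cumulative 83895. Total 83895.
Minimum: 30996.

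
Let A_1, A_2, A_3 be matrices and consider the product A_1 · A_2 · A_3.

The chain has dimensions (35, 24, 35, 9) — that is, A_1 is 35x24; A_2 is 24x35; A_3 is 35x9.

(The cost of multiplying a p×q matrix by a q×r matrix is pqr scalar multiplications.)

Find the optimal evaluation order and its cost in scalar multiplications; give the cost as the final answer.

15120

(A_1 · (A_2 · A_3)): cost 15120.
((A_1 · A_2) · A_3): cost 40425.
Optimal: (A_1 · (A_2 · A_3)) with cost 15120.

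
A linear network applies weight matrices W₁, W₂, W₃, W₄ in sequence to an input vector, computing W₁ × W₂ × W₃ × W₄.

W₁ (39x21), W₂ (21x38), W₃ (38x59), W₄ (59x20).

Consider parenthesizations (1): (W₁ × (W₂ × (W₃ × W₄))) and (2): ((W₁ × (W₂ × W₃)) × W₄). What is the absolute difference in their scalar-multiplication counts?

64243

Order (1) = (W₁ × (W₂ × (W₃ × W₄))): (W₃ × W₄): 38×59 by 59×20 → 38×20, cost 38·59·20 = 44840; (W₂ × (W₃ × W₄)): 21×38 by 38×20 → 21×20, cost 21·38·20 = 15960; cumulative 60800; (W₁ × (W₂ × (W₃ × W₄))): 39×21 by 21×20 → 39×20, cost 39·21·20 = 16380; cumulative 77180. Total 77180.
Order (2) = ((W₁ × (W₂ × W₃)) × W₄): (W₂ × W₃): 21×38 by 38×59 → 21×59, cost 21·38·59 = 47082; (W₁ × (W₂ × W₃)): 39×21 by 21×59 → 39×59, cost 39·21·59 = 48321; cumulative 95403; ((W₁ × (W₂ × W₃)) × W₄): 39×59 by 59×20 → 39×20, cost 39·59·20 = 46020; cumulative 141423. Total 141423.
Difference: |77180 − 141423| = 64243.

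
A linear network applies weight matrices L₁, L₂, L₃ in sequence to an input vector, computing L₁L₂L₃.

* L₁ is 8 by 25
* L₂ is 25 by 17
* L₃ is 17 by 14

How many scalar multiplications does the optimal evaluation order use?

Order (L₁(L₂L₃)): (L₂L₃): 25×17 by 17×14 → 25×14, cost 25·17·14 = 5950; (L₁(L₂L₃)): 8×25 by 25×14 → 8×14, cost 8·25·14 = 2800; cumulative 8750. Total 8750.
Order ((L₁L₂)L₃): (L₁L₂): 8×25 by 25×17 → 8×17, cost 8·25·17 = 3400; ((L₁L₂)L₃): 8×17 by 17×14 → 8×14, cost 8·17·14 = 1904; cumulative 5304. Total 5304.
Minimum: 5304.

5304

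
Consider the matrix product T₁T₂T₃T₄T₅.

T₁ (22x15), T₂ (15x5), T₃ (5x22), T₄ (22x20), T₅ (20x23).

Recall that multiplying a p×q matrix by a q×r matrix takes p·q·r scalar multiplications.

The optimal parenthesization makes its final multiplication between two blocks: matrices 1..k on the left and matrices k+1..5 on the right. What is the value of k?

Adjacent pairs: T₁T₂ = 22·15·5 = 1650; T₂T₃ = 15·5·22 = 1650; T₃T₄ = 5·22·20 = 2200; T₄T₅ = 22·20·23 = 10120.
Length 3: T₁..T₃: k=1: 0+1650+22·15·22=8910; k=2: 1650+0+22·5·22=4070 → min 4070 | T₂..T₄: k=2: 0+2200+15·5·20=3700; k=3: 1650+0+15·22·20=8250 → min 3700 | T₃..T₅: k=3: 0+10120+5·22·23=12650; k=4: 2200+0+5·20·23=4500 → min 4500.
Length 4: T₁..T₄: k=1: 0+3700+22·15·20=10300; k=2: 1650+2200+22·5·20=6050; k=3: 4070+0+22·22·20=13750 → min 6050 | T₂..T₅: k=2: 0+4500+15·5·23=6225; k=3: 1650+10120+15·22·23=19360; k=4: 3700+0+15·20·23=10600 → min 6225.
Top-level splits: k=1: (T₁..T₁)·(T₂..T₅) → 0+6225+22·15·23 = 13815; k=2: (T₁..T₂)·(T₃..T₅) → 1650+4500+22·5·23 = 8680; k=3: (T₁..T₃)·(T₄..T₅) → 4070+10120+22·22·23 = 25322; k=4: (T₁..T₄)·(T₅..T₅) → 6050+0+22·20·23 = 16170.
Best split is after T₂, i.e. k = 2.

2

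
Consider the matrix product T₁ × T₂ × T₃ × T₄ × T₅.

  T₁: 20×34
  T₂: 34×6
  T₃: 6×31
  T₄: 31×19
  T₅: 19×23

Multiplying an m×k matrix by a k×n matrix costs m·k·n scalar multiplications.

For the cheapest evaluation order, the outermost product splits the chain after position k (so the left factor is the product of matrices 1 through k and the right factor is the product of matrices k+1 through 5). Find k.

Adjacent pairs: T₁T₂ = 20·34·6 = 4080; T₂T₃ = 34·6·31 = 6324; T₃T₄ = 6·31·19 = 3534; T₄T₅ = 31·19·23 = 13547.
Length 3: T₁..T₃: k=1: 0+6324+20·34·31=27404; k=2: 4080+0+20·6·31=7800 → min 7800 | T₂..T₄: k=2: 0+3534+34·6·19=7410; k=3: 6324+0+34·31·19=26350 → min 7410 | T₃..T₅: k=3: 0+13547+6·31·23=17825; k=4: 3534+0+6·19·23=6156 → min 6156.
Length 4: T₁..T₄: k=1: 0+7410+20·34·19=20330; k=2: 4080+3534+20·6·19=9894; k=3: 7800+0+20·31·19=19580 → min 9894 | T₂..T₅: k=2: 0+6156+34·6·23=10848; k=3: 6324+13547+34·31·23=44113; k=4: 7410+0+34·19·23=22268 → min 10848.
Top-level splits: k=1: (T₁..T₁)·(T₂..T₅) → 0+10848+20·34·23 = 26488; k=2: (T₁..T₂)·(T₃..T₅) → 4080+6156+20·6·23 = 12996; k=3: (T₁..T₃)·(T₄..T₅) → 7800+13547+20·31·23 = 35607; k=4: (T₁..T₄)·(T₅..T₅) → 9894+0+20·19·23 = 18634.
Best split is after T₂, i.e. k = 2.

2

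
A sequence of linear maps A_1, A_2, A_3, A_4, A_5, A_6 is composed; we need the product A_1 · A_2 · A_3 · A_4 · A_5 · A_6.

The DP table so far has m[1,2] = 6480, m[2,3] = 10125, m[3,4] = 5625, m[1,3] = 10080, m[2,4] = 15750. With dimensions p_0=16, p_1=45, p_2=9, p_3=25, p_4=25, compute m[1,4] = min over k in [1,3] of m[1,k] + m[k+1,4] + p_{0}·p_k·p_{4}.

m[1,4] = min over k∈[1,3] of m[1,k]+m[k+1,4]+p_{0}·p_k·p_{4}.
k=1: 0 + 15750 + 16·45·25 = 33750; k=2: 6480 + 5625 + 16·9·25 = 15705; k=3: 10080 + 0 + 16·25·25 = 20080.
Minimum: 15705 at k=2.

15705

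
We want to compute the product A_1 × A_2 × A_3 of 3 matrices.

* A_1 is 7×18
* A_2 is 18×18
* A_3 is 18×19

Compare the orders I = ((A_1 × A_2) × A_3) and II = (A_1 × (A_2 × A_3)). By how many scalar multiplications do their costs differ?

Order I = ((A_1 × A_2) × A_3): (A_1 × A_2): 7×18 by 18×18 → 7×18, cost 7·18·18 = 2268; ((A_1 × A_2) × A_3): 7×18 by 18×19 → 7×19, cost 7·18·19 = 2394; cumulative 4662. Total 4662.
Order II = (A_1 × (A_2 × A_3)): (A_2 × A_3): 18×18 by 18×19 → 18×19, cost 18·18·19 = 6156; (A_1 × (A_2 × A_3)): 7×18 by 18×19 → 7×19, cost 7·18·19 = 2394; cumulative 8550. Total 8550.
Difference: |4662 − 8550| = 3888.

3888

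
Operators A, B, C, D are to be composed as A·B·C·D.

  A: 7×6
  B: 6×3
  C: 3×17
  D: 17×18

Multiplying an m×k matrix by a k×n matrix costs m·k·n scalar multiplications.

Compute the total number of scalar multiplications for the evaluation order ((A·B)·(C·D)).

1422

(A·B): 7×6 by 6×3 → 7×3, cost 7·6·3 = 126
(C·D): 3×17 by 17×18 → 3×18, cost 3·17·18 = 918
((A·B)·(C·D)): 7×3 by 3×18 → 7×18, cost 7·3·18 = 378; cumulative 1422
Total: 1422 scalar multiplications.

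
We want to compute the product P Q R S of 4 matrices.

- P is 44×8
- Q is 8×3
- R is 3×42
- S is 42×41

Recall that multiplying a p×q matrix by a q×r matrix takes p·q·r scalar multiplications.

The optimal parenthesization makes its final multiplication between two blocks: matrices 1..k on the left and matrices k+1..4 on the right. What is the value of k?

2

Adjacent pairs: PQ = 44·8·3 = 1056; QR = 8·3·42 = 1008; RS = 3·42·41 = 5166.
Length 3: P..R: k=1: 0+1008+44·8·42=15792; k=2: 1056+0+44·3·42=6600 → min 6600 | Q..S: k=2: 0+5166+8·3·41=6150; k=3: 1008+0+8·42·41=14784 → min 6150.
Top-level splits: k=1: (P..P)·(Q..S) → 0+6150+44·8·41 = 20582; k=2: (P..Q)·(R..S) → 1056+5166+44·3·41 = 11634; k=3: (P..R)·(S..S) → 6600+0+44·42·41 = 82368.
Best split is after Q, i.e. k = 2.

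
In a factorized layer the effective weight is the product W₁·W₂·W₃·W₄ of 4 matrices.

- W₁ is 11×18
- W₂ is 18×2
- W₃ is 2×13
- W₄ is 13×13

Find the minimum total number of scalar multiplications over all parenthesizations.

1020

Adjacent pairs: W₁W₂ = 11·18·2 = 396; W₂W₃ = 18·2·13 = 468; W₃W₄ = 2·13·13 = 338.
Length 3: W₁..W₃: k=1: 0+468+11·18·13=3042; k=2: 396+0+11·2·13=682 → min 682 | W₂..W₄: k=2: 0+338+18·2·13=806; k=3: 468+0+18·13·13=3510 → min 806.
Length 4: W₁..W₄: k=1: 0+806+11·18·13=3380; k=2: 396+338+11·2·13=1020; k=3: 682+0+11·13·13=2541 → min 1020.
Optimal order: ((W₁·W₂)·(W₃·W₄)) with cost 1020.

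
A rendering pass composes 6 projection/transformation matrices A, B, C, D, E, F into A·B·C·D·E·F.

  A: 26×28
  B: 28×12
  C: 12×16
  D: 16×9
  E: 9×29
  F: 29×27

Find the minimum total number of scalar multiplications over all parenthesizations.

24669

Adjacent pairs: AB = 26·28·12 = 8736; BC = 28·12·16 = 5376; CD = 12·16·9 = 1728; DE = 16·9·29 = 4176; EF = 9·29·27 = 7047.
Length 3: A..C: k=1: 0+5376+26·28·16=17024; k=2: 8736+0+26·12·16=13728 → min 13728 | B..D: k=2: 0+1728+28·12·9=4752; k=3: 5376+0+28·16·9=9408 → min 4752 | C..E: k=3: 0+4176+12·16·29=9744; k=4: 1728+0+12·9·29=4860 → min 4860 | D..F: k=4: 0+7047+16·9·27=10935; k=5: 4176+0+16·29·27=16704 → min 10935.
Length 4: A..D: k=1: 0+4752+26·28·9=11304; k=2: 8736+1728+26·12·9=13272; k=3: 13728+0+26·16·9=17472 → min 11304 | B..E: k=2: 0+4860+28·12·29=14604; k=3: 5376+4176+28·16·29=22544; k=4: 4752+0+28·9·29=12060 → min 12060 | C..F: k=3: 0+10935+12·16·27=16119; k=4: 1728+7047+12·9·27=11691; k=5: 4860+0+12·29·27=14256 → min 11691.
Length 5: A..E: k=1: 0+12060+26·28·29=33172; k=2: 8736+4860+26·12·29=22644; k=3: 13728+4176+26·16·29=29968; k=4: 11304+0+26·9·29=18090 → min 18090 | B..F: k=2: 0+11691+28·12·27=20763; k=3: 5376+10935+28·16·27=28407; k=4: 4752+7047+28·9·27=18603; k=5: 12060+0+28·29·27=33984 → min 18603.
Length 6: A..F: k=1: 0+18603+26·28·27=38259; k=2: 8736+11691+26·12·27=28851; k=3: 13728+10935+26·16·27=35895; k=4: 11304+7047+26·9·27=24669; k=5: 18090+0+26·29·27=38448 → min 24669.
Optimal order: ((A·(B·(C·D)))·(E·F)) with cost 24669.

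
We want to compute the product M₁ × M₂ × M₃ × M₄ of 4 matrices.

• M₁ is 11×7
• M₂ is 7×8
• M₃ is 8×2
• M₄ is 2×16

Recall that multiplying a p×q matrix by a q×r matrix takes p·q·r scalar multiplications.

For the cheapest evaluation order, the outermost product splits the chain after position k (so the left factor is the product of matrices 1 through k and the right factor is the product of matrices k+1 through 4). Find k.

Adjacent pairs: M₁M₂ = 11·7·8 = 616; M₂M₃ = 7·8·2 = 112; M₃M₄ = 8·2·16 = 256.
Length 3: M₁..M₃: k=1: 0+112+11·7·2=266; k=2: 616+0+11·8·2=792 → min 266 | M₂..M₄: k=2: 0+256+7·8·16=1152; k=3: 112+0+7·2·16=336 → min 336.
Top-level splits: k=1: (M₁..M₁)·(M₂..M₄) → 0+336+11·7·16 = 1568; k=2: (M₁..M₂)·(M₃..M₄) → 616+256+11·8·16 = 2280; k=3: (M₁..M₃)·(M₄..M₄) → 266+0+11·2·16 = 618.
Best split is after M₃, i.e. k = 3.

3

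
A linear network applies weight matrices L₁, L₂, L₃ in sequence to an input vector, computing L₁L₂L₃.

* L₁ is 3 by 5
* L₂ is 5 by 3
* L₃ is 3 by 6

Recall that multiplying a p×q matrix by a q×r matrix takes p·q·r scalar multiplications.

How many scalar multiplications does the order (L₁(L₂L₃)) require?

180

(L₂L₃): 5×3 by 3×6 → 5×6, cost 5·3·6 = 90
(L₁(L₂L₃)): 3×5 by 5×6 → 3×6, cost 3·5·6 = 90; cumulative 180
Total: 180 scalar multiplications.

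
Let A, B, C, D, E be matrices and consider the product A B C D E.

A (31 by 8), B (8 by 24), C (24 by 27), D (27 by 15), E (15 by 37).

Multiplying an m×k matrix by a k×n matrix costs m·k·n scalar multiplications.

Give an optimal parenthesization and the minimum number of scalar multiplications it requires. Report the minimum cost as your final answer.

Adjacent pairs: AB = 31·8·24 = 5952; BC = 8·24·27 = 5184; CD = 24·27·15 = 9720; DE = 27·15·37 = 14985.
Length 3: A..C: k=1: 0+5184+31·8·27=11880; k=2: 5952+0+31·24·27=26040 → min 11880 | B..D: k=2: 0+9720+8·24·15=12600; k=3: 5184+0+8·27·15=8424 → min 8424 | C..E: k=3: 0+14985+24·27·37=38961; k=4: 9720+0+24·15·37=23040 → min 23040.
Length 4: A..D: k=1: 0+8424+31·8·15=12144; k=2: 5952+9720+31·24·15=26832; k=3: 11880+0+31·27·15=24435 → min 12144 | B..E: k=2: 0+23040+8·24·37=30144; k=3: 5184+14985+8·27·37=28161; k=4: 8424+0+8·15·37=12864 → min 12864.
Length 5: A..E: k=1: 0+12864+31·8·37=22040; k=2: 5952+23040+31·24·37=56520; k=3: 11880+14985+31·27·37=57834; k=4: 12144+0+31·15·37=29349 → min 22040.
Optimal parenthesization: (A (((B C) D) E)) with cost 22040.

22040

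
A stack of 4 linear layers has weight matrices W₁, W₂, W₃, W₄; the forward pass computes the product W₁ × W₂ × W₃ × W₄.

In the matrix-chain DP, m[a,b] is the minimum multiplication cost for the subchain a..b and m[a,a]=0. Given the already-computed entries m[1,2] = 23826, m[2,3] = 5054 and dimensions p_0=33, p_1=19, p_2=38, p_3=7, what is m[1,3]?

9443

m[1,3] = min over k∈[1,2] of m[1,k]+m[k+1,3]+p_{0}·p_k·p_{3}.
k=1: 0 + 5054 + 33·19·7 = 9443; k=2: 23826 + 0 + 33·38·7 = 32604.
Minimum: 9443 at k=1.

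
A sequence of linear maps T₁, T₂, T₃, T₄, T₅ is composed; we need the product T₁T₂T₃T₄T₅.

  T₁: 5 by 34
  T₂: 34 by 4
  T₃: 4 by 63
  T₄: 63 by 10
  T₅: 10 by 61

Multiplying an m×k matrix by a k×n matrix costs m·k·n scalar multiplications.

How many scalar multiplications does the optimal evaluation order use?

6450

Adjacent pairs: T₁T₂ = 5·34·4 = 680; T₂T₃ = 34·4·63 = 8568; T₃T₄ = 4·63·10 = 2520; T₄T₅ = 63·10·61 = 38430.
Length 3: T₁..T₃: k=1: 0+8568+5·34·63=19278; k=2: 680+0+5·4·63=1940 → min 1940 | T₂..T₄: k=2: 0+2520+34·4·10=3880; k=3: 8568+0+34·63·10=29988 → min 3880 | T₃..T₅: k=3: 0+38430+4·63·61=53802; k=4: 2520+0+4·10·61=4960 → min 4960.
Length 4: T₁..T₄: k=1: 0+3880+5·34·10=5580; k=2: 680+2520+5·4·10=3400; k=3: 1940+0+5·63·10=5090 → min 3400 | T₂..T₅: k=2: 0+4960+34·4·61=13256; k=3: 8568+38430+34·63·61=177660; k=4: 3880+0+34·10·61=24620 → min 13256.
Length 5: T₁..T₅: k=1: 0+13256+5·34·61=23626; k=2: 680+4960+5·4·61=6860; k=3: 1940+38430+5·63·61=59585; k=4: 3400+0+5·10·61=6450 → min 6450.
Optimal order: (((T₁T₂)(T₃T₄))T₅) with cost 6450.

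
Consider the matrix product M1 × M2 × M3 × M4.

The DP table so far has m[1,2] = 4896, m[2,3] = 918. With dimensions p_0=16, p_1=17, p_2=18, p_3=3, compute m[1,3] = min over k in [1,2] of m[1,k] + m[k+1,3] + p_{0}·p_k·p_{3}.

m[1,3] = min over k∈[1,2] of m[1,k]+m[k+1,3]+p_{0}·p_k·p_{3}.
k=1: 0 + 918 + 16·17·3 = 1734; k=2: 4896 + 0 + 16·18·3 = 5760.
Minimum: 1734 at k=1.

1734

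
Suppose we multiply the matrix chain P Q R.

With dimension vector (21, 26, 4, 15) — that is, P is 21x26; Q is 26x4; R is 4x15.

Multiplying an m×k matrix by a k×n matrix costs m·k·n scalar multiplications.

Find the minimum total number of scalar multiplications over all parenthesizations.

3444

Order (P (Q R)): (Q R): 26×4 by 4×15 → 26×15, cost 26·4·15 = 1560; (P (Q R)): 21×26 by 26×15 → 21×15, cost 21·26·15 = 8190; cumulative 9750. Total 9750.
Order ((P Q) R): (P Q): 21×26 by 26×4 → 21×4, cost 21·26·4 = 2184; ((P Q) R): 21×4 by 4×15 → 21×15, cost 21·4·15 = 1260; cumulative 3444. Total 3444.
Minimum: 3444.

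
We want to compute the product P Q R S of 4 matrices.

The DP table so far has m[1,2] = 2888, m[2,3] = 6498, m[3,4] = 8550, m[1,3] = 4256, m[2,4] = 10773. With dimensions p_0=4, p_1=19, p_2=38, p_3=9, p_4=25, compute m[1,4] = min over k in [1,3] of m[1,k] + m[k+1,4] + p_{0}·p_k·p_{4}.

m[1,4] = min over k∈[1,3] of m[1,k]+m[k+1,4]+p_{0}·p_k·p_{4}.
k=1: 0 + 10773 + 4·19·25 = 12673; k=2: 2888 + 8550 + 4·38·25 = 15238; k=3: 4256 + 0 + 4·9·25 = 5156.
Minimum: 5156 at k=3.

5156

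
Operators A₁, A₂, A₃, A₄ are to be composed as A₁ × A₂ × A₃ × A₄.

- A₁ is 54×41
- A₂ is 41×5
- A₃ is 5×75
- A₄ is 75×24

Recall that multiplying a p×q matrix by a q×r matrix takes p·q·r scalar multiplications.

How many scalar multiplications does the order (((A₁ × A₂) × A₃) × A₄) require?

128520

(A₁ × A₂): 54×41 by 41×5 → 54×5, cost 54·41·5 = 11070
((A₁ × A₂) × A₃): 54×5 by 5×75 → 54×75, cost 54·5·75 = 20250; cumulative 31320
(((A₁ × A₂) × A₃) × A₄): 54×75 by 75×24 → 54×24, cost 54·75·24 = 97200; cumulative 128520
Total: 128520 scalar multiplications.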